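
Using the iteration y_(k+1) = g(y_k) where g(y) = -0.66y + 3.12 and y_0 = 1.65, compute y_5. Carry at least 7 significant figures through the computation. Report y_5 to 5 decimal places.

y_1 = g(1.650000) = 2.031000
y_2 = g(2.031000) = 1.779540
y_3 = g(1.779540) = 1.945504
y_4 = g(1.945504) = 1.835968
y_5 = g(1.835968) = 1.908261

1.90826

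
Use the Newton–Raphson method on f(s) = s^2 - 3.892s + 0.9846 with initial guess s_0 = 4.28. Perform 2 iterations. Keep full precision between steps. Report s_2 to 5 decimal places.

3.62248

f'(s) = 2s - 3.892
s_0 = 4.280000: f = 2.645240, f' = 4.668000 → s_1 = 4.280000 - (2.645240)/(4.668000) = 3.713325
s_1 = 3.713325: f = 0.321121, f' = 3.534650 → s_2 = 3.713325 - (0.321121)/(3.534650) = 3.622475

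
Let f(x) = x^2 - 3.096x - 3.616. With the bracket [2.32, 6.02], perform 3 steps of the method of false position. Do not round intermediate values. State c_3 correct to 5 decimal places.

3.93736

f(2.320000) = -5.416320, f(6.020000) = 13.986480
step 1: c = 3.352860, f(c) = -2.754783 < 0 → new bracket [3.352860, 6.020000]
step 2: c = 3.791740, f(c) = -0.977937 < 0 → new bracket [3.791740, 6.020000]
step 3: c = 3.937358, f(c) = -0.303272 < 0 → new bracket [3.937358, 6.020000]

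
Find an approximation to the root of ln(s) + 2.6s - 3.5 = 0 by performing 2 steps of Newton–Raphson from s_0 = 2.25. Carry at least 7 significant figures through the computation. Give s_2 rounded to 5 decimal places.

Newton update: s ← s − f(s)/f'(s).
f'(s) = 1/s + 2.6
s_0 = 2.250000: f = 3.160930, f' = 3.044444 → s_1 = 2.250000 - (3.160930)/(3.044444) = 1.211738
s_1 = 1.211738: f = -0.157425, f' = 3.425261 → s_2 = 1.211738 - (-0.157425)/(3.425261) = 1.257698

1.25770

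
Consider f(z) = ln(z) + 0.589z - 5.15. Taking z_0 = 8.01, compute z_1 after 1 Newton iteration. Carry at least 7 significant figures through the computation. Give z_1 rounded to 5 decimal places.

5.70056

Newton update: z ← z − f(z)/f'(z).
f'(z) = 1/z + 0.589
z_0 = 8.010000: f = 1.648581, f' = 0.713844 → z_1 = 8.010000 - (1.648581)/(0.713844) = 5.700559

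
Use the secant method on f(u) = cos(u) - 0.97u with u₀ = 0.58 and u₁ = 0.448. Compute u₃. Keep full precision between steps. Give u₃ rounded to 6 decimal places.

Secant update: u_(k+1) = u_k − f(u_k)·(u_k − u_(k-1))/(f(u_k) − f(u_(k-1))).
f(u_0) = 0.273863, f(u_1) = 0.466755
u_2 = 0.448000 - (0.466755)·(0.448000 - 0.580000)/(0.466755 - (0.273863)) = 0.767409; f(u_2) = -0.024675
u_3 = 0.767409 - (-0.024675)·(0.767409 - 0.448000)/(-0.024675 - (0.466755)) = 0.751371; f(u_3) = 0.001923

0.751371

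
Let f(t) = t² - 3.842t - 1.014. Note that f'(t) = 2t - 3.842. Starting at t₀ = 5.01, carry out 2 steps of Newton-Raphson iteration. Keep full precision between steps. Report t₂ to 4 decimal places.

4.0940

t_0 = 5.010000: f = 4.837680, f' = 6.178000 → t_1 = 5.010000 - (4.837680)/(6.178000) = 4.226950
t_1 = 4.226950: f = 0.613167, f' = 4.611901 → t_2 = 4.226950 - (0.613167)/(4.611901) = 4.093997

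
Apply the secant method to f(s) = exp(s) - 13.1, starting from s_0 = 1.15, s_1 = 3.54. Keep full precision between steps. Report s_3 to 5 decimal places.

f(s_0) = -9.941807, f(s_1) = 21.366919
s_2 = 3.540000 - (21.366919)·(3.540000 - 1.150000)/(21.366919 - (-9.941807)) = 1.908923; f(s_2) = -6.354179
s_3 = 1.908923 - (-6.354179)·(1.908923 - 3.540000)/(-6.354179 - (21.366919)) = 2.282796; f(s_3) = -3.295949

2.28280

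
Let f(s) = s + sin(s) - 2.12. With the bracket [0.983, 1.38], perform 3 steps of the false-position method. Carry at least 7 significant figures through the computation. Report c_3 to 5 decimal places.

1.19124

f(0.983000) = -0.304835, f(1.380000) = 0.241854
step 1: c = 1.204368, f(c) = 0.017981 > 0 → new bracket [0.983000, 1.204368]
step 2: c = 1.192038, f(c) = 0.001162 > 0 → new bracket [0.983000, 1.192038]
step 3: c = 1.191244, f(c) = 0.000074 > 0 → new bracket [0.983000, 1.191244]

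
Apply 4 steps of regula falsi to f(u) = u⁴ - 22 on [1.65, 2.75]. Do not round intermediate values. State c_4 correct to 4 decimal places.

f(1.650000) = -14.587994, f(2.750000) = 35.191406
step 1: c = 1.972358, f(c) = -6.866371 < 0 → new bracket [1.972358, 2.750000]
step 2: c = 2.099316, f(c) = -2.577216 < 0 → new bracket [2.099316, 2.750000]
step 3: c = 2.143717, f(c) = -0.881174 < 0 → new bracket [2.143717, 2.750000]
step 4: c = 2.158527, f(c) = -0.291489 < 0 → new bracket [2.158527, 2.750000]

2.1585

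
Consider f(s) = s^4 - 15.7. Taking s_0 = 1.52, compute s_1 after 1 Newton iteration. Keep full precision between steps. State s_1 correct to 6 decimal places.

2.257658

f'(s) = 4s^3
s_0 = 1.520000: f = -10.362052, f' = 14.047232 → s_1 = 1.520000 - (-10.362052)/(14.047232) = 2.257658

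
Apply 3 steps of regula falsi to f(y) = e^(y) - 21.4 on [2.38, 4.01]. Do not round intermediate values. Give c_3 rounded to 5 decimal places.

f(2.380000) = -10.595097, f(4.010000) = 33.746871
step 1: c = 2.769473, f(c) = -5.449771 < 0 → new bracket [2.769473, 4.010000]
step 2: c = 2.941952, f(c) = -2.447195 < 0 → new bracket [2.941952, 4.010000]
step 3: c = 3.014166, f(c) = -1.027906 < 0 → new bracket [3.014166, 4.010000]

3.01417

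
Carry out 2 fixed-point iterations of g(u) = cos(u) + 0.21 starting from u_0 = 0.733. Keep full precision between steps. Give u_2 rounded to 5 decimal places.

0.78910

u_1 = g(0.733000) = 0.953170
u_2 = g(0.953170) = 0.789101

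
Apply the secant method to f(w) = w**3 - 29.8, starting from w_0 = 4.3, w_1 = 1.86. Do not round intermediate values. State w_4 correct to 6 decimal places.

3.056912

f(w_0) = 49.707000, f(w_1) = -23.365144
w_2 = 1.860000 - (-23.365144)·(1.860000 - 4.300000)/(-23.365144 - (49.707000)) = 2.640201; f(w_2) = -11.396055
w_3 = 2.640201 - (-11.396055)·(2.640201 - 1.860000)/(-11.396055 - (-23.365144)) = 3.383049; f(w_3) = 8.919058
w_4 = 3.383049 - (8.919058)·(3.383049 - 2.640201)/(8.919058 - (-11.396055)) = 3.056912; f(w_4) = -1.234038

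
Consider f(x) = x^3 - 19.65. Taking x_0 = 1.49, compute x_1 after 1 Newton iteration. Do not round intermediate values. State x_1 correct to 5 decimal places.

f'(x) = 3x^2
x_0 = 1.490000: f = -16.342051, f' = 6.660300 → x_1 = 1.490000 - (-16.342051)/(6.660300) = 3.943651

3.94365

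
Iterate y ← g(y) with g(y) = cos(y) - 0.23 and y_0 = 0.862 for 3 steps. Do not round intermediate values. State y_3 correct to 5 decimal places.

y_1 = g(0.862000) = 0.420920
y_2 = g(0.420920) = 0.682713
y_3 = g(0.682713) = 0.545864

0.54586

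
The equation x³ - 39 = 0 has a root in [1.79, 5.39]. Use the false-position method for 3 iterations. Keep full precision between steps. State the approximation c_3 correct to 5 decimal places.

3.23124

f(1.790000) = -33.264661, f(5.390000) = 117.590819
step 1: c = 2.583825, f(c) = -21.750002 < 0 → new bracket [2.583825, 5.390000]
step 2: c = 3.021846, f(c) = -11.405842 < 0 → new bracket [3.021846, 5.390000]
step 3: c = 3.231238, f(c) = -5.262979 < 0 → new bracket [3.231238, 5.390000]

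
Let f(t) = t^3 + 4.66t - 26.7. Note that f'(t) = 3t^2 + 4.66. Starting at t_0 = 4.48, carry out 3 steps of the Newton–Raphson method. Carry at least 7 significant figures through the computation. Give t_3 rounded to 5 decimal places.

t_0 = 4.480000: f = 84.092192, f' = 64.871200 → t_1 = 4.480000 - (84.092192)/(64.871200) = 3.183705
t_1 = 3.183705: f = 20.406039, f' = 35.067939 → t_2 = 3.183705 - (20.406039)/(35.067939) = 2.601805
t_2 = 2.601805: f = 3.037046, f' = 24.968170 → t_3 = 2.601805 - (3.037046)/(24.968170) = 2.480168

2.48017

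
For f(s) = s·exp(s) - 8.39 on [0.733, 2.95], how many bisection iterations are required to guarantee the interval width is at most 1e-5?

18

Initial width b − a = 2.95 − 0.733 = 2.217000.
After n steps the width is (b−a)/2^n; need (b−a)/2^n ≤ 1e-5.
So n ≥ log₂(2.217000/1e-5) = log₂(221700.0000) ≈ 17.7582.
Hence n = 18.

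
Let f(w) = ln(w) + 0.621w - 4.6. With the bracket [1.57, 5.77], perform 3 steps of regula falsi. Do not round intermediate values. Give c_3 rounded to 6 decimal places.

4.863471

f(1.570000) = -3.173954, f(5.770000) = 0.735842
step 1: c = 4.979540, f(c) = 0.097632 > 0 → new bracket [1.570000, 4.979540]
step 2: c = 4.877791, f(c) = 0.013801 > 0 → new bracket [1.570000, 4.877791]
step 3: c = 4.863471, f(c) = 0.001968 > 0 → new bracket [1.570000, 4.863471]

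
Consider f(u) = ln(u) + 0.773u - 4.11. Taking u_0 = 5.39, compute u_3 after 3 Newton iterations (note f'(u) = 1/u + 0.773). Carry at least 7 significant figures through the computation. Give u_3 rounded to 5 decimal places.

Newton update: u ← u − f(u)/f'(u).
u_0 = 5.390000: f = 1.741015, f' = 0.958529 → u_1 = 5.390000 - (1.741015)/(0.958529) = 3.573659
u_1 = 3.573659: f = -0.073972, f' = 1.052825 → u_2 = 3.573659 - (-0.073972)/(1.052825) = 3.643919
u_2 = 3.643919: f = -0.000191, f' = 1.047430 → u_3 = 3.643919 - (-0.000191)/(1.047430) = 3.644101

3.64410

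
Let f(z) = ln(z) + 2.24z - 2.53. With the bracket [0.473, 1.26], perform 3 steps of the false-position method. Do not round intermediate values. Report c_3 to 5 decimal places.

False-position update: c = (a·f(b) − b·f(a))/(f(b) − f(a)); replace the endpoint whose sign matches f(c).
f(0.473000) = -2.219140, f(1.260000) = 0.523512
step 1: c = 1.109779, f(c) = 0.060066 > 0 → new bracket [0.473000, 1.109779]
step 2: c = 1.092997, f(c) = 0.007238 > 0 → new bracket [0.473000, 1.092997]
step 3: c = 1.090982, f(c) = 0.000877 > 0 → new bracket [0.473000, 1.090982]

1.09098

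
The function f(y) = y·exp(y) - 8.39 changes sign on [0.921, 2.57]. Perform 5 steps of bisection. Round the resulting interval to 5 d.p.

f(0.921000) = -6.076631, f(2.570000) = 25.189169 (opposite signs)
step 1: m = 1.745500, f(m) = 1.609560 > 0 → root in [0.921000, 1.745500]
step 2: m = 1.333250, f(m) = -3.332514 < 0 → root in [1.333250, 1.745500]
step 3: m = 1.539375, f(m) = -1.213933 < 0 → root in [1.539375, 1.745500]
step 4: m = 1.642437, f(m) = 0.097707 > 0 → root in [1.539375, 1.642437]
step 5: m = 1.590906, f(m) = -0.581522 < 0 → root in [1.590906, 1.642437]

[1.59091, 1.64244]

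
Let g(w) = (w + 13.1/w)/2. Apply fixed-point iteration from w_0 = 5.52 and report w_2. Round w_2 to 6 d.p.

w_1 = g(5.520000) = 3.946594
w_2 = g(3.946594) = 3.632956

3.632956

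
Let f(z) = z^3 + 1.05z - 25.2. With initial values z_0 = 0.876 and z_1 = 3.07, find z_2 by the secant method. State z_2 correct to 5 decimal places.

f(z_0) = -23.607979, f(z_1) = 6.957943
z_2 = 3.070000 - (6.957943)·(3.070000 - 0.876000)/(6.957943 - (-23.607979)) = 2.570564; f(z_2) = -5.515140

2.57056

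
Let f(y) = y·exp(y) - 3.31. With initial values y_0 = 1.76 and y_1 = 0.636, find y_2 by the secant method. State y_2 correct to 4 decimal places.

Secant update: y_(k+1) = y_k − f(y_k)·(y_k − y_(k-1))/(f(y_k) − f(y_(k-1))).
f(y_0) = 6.919890, f(y_1) = -2.108653
y_2 = 0.636000 - (-2.108653)·(0.636000 - 1.760000)/(-2.108653 - (6.919890)) = 0.898515; f(y_2) = -1.103290

0.8985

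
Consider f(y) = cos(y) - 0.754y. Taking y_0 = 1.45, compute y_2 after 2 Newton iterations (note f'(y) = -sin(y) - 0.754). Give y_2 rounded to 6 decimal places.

y_0 = 1.450000: f = -0.972797, f' = -1.746713 → y_1 = 1.450000 - (-0.972797)/(-1.746713) = 0.893070
y_1 = 0.893070: f = -0.046351, f' = -1.533000 → y_2 = 0.893070 - (-0.046351)/(-1.533000) = 0.862834

0.862834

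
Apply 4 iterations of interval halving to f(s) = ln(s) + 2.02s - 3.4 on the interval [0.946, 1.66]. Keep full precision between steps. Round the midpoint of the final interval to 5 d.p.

f(0.946000) = -1.544593, f(1.660000) = 0.460018 (opposite signs)
step 1: m = 1.303000, f(m) = -0.503271 < 0 → root in [1.303000, 1.660000]
step 2: m = 1.481500, f(m) = -0.014315 < 0 → root in [1.481500, 1.660000]
step 3: m = 1.570750, f(m) = 0.224468 > 0 → root in [1.481500, 1.570750]
step 4: m = 1.526125, f(m) = 0.105504 > 0 → root in [1.481500, 1.526125]
Midpoint of [1.481500, 1.526125] = 1.503812

1.50381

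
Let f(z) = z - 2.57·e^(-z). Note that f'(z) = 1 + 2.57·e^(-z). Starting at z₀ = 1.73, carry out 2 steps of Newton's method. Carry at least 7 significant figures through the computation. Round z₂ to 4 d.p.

0.9687

z_0 = 1.730000: f = 1.274379, f' = 1.455621 → z_1 = 1.730000 - (1.274379)/(1.455621) = 0.854512
z_1 = 0.854512: f = -0.239000, f' = 2.093512 → z_2 = 0.854512 - (-0.239000)/(2.093512) = 0.968674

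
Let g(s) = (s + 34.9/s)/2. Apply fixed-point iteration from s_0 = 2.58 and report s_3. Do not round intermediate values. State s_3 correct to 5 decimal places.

5.91422

s_1 = g(2.580000) = 8.053566
s_2 = g(8.053566) = 6.193525
s_3 = g(6.193525) = 5.914221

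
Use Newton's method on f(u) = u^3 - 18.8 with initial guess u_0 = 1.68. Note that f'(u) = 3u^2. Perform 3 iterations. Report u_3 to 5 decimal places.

2.66493

u_0 = 1.680000: f = -14.058368, f' = 8.467200 → u_1 = 1.680000 - (-14.058368)/(8.467200) = 3.340333
u_1 = 3.340333: f = 18.470835, f' = 33.473465 → u_2 = 3.340333 - (18.470835)/(33.473465) = 2.788527
u_2 = 2.788527: f = 2.883266, f' = 23.327653 → u_3 = 2.788527 - (2.883266)/(23.327653) = 2.664929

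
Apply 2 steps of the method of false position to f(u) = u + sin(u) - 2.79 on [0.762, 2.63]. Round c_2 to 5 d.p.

False-position update: c = (a·f(b) − b·f(a))/(f(b) − f(a)); replace the endpoint whose sign matches f(c).
f(0.762000) = -1.337630, f(2.630000) = 0.329567
step 1: c = 2.260739, f(c) = 0.242022 > 0 → new bracket [0.762000, 2.260739]
step 2: c = 2.031114, f(c) = 0.137026 > 0 → new bracket [0.762000, 2.031114]

2.03111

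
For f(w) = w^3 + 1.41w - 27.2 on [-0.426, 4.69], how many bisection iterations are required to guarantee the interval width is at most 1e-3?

13

Initial width b − a = 4.69 − -0.426 = 5.116000.
After n steps the width is (b−a)/2^n; need (b−a)/2^n ≤ 1e-3.
So n ≥ log₂(5.116000/1e-3) = log₂(5116.0000) ≈ 12.3208.
Hence n = 13.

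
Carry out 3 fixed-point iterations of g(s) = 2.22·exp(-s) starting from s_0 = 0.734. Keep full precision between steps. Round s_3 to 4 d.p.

s_1 = g(0.734000) = 1.065567
s_2 = g(1.065567) = 0.764862
s_3 = g(0.764862) = 1.033184

1.0332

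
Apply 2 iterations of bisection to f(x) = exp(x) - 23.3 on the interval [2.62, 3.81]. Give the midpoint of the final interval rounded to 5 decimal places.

f(2.620000) = -9.564276, f(3.810000) = 21.850439 (opposite signs)
step 1: m = 3.215000, f(m) = 1.603292 > 0 → root in [2.620000, 3.215000]
step 2: m = 2.917500, f(m) = -4.805008 < 0 → root in [2.917500, 3.215000]
Midpoint of [2.917500, 3.215000] = 3.066250

3.06625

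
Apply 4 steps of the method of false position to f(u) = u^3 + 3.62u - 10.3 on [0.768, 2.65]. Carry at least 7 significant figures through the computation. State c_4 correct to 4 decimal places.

1.6216

f(0.768000) = -7.066855, f(2.650000) = 17.902625
step 1: c = 1.300643, f(c) = -3.391410 < 0 → new bracket [1.300643, 2.650000]
step 2: c = 1.515549, f(c) = -1.332661 < 0 → new bracket [1.515549, 2.650000]
step 3: c = 1.594147, f(c) = -0.477980 < 0 → new bracket [1.594147, 2.650000]
step 4: c = 1.621604, f(c) = -0.165630 < 0 → new bracket [1.621604, 2.650000]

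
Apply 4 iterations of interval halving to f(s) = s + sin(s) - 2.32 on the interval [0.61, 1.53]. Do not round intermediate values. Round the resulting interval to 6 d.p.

[1.300000, 1.357500]

f(0.610000) = -1.137133, f(1.530000) = 0.209168 (opposite signs)
step 1: m = 1.070000, f(m) = -0.372799 < 0 → root in [1.070000, 1.530000]
step 2: m = 1.300000, f(m) = -0.056442 < 0 → root in [1.300000, 1.530000]
step 3: m = 1.415000, f(m) = 0.082888 > 0 → root in [1.300000, 1.415000]
step 4: m = 1.357500, f(m) = 0.014838 > 0 → root in [1.300000, 1.357500]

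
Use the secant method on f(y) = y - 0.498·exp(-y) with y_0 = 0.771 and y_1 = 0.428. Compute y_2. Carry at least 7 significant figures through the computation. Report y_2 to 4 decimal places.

0.3469

f(y_0) = 0.540650, f(y_1) = 0.103398
y_2 = 0.428000 - (0.103398)·(0.428000 - 0.771000)/(0.103398 - (0.540650)) = 0.346890; f(y_2) = -0.005138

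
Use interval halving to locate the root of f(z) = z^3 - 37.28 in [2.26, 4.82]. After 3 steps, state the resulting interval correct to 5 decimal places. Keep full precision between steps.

[3.22000, 3.54000]

f(2.260000) = -25.736824, f(4.820000) = 74.700168 (opposite signs)
step 1: m = 3.540000, f(m) = 7.081864 > 0 → root in [2.260000, 3.540000]
step 2: m = 2.900000, f(m) = -12.891000 < 0 → root in [2.900000, 3.540000]
step 3: m = 3.220000, f(m) = -3.893752 < 0 → root in [3.220000, 3.540000]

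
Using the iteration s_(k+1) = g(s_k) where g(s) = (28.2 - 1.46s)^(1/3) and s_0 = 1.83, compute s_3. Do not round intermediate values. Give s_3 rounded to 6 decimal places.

s_1 = g(1.830000) = 2.944467
s_2 = g(2.944467) = 2.880531
s_3 = g(2.880531) = 2.884276

2.884276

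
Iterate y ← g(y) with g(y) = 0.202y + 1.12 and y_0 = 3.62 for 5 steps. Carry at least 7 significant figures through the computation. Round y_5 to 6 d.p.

y_1 = g(3.620000) = 1.851240
y_2 = g(1.851240) = 1.493950
y_3 = g(1.493950) = 1.421778
y_4 = g(1.421778) = 1.407199
y_5 = g(1.407199) = 1.404254

1.404254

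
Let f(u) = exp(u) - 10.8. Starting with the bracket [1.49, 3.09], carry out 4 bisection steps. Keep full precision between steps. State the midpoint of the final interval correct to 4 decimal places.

2.3400

f(1.490000) = -6.362904, f(3.090000) = 11.177078 (opposite signs)
step 1: m = 2.290000, f(m) = -0.925062 < 0 → root in [2.290000, 3.090000]
step 2: m = 2.690000, f(m) = 3.931676 > 0 → root in [2.290000, 2.690000]
step 3: m = 2.490000, f(m) = 1.261276 > 0 → root in [2.290000, 2.490000]
step 4: m = 2.390000, f(m) = 0.113494 > 0 → root in [2.290000, 2.390000]
Midpoint of [2.290000, 2.390000] = 2.340000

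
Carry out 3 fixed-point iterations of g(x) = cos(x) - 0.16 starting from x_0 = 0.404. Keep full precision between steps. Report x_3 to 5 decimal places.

0.68449

x_1 = g(0.404000) = 0.759496
x_2 = g(0.759496) = 0.565183
x_3 = g(0.565183) = 0.684491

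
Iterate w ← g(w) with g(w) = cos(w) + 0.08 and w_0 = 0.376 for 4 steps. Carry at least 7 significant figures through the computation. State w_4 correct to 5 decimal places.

0.70267

w_1 = g(0.376000) = 1.010141
w_2 = g(1.010141) = 0.611741
w_3 = g(0.611741) = 0.898649
w_4 = g(0.898649) = 0.702668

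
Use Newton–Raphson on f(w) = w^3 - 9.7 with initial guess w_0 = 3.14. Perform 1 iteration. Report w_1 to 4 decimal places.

2.4213

Newton update: w ← w − f(w)/f'(w).
f'(w) = 3w^2
w_0 = 3.140000: f = 21.259144, f' = 29.578800 → w_1 = 3.140000 - (21.259144)/(29.578800) = 2.421271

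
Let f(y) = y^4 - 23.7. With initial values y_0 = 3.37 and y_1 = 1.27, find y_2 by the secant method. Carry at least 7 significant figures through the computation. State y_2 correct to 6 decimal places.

Secant update: y_(k+1) = y_k − f(y_k)·(y_k − y_(k-1))/(f(y_k) − f(y_(k-1))).
f(y_0) = 105.279178, f(y_1) = -21.098554
y_2 = 1.270000 - (-21.098554)·(1.270000 - 3.370000)/(-21.098554 - (105.279178)) = 1.620592; f(y_2) = -16.802459

1.620592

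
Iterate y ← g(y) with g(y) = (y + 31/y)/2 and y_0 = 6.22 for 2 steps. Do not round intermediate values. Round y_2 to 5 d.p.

5.56787

y_1 = g(6.220000) = 5.601961
y_2 = g(5.601961) = 5.567869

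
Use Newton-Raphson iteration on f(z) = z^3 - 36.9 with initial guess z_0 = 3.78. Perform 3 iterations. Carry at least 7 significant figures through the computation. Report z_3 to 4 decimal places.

3.3292

f'(z) = 3z^2
z_0 = 3.780000: f = 17.110152, f' = 42.865200 → z_1 = 3.780000 - (17.110152)/(42.865200) = 3.380838
z_1 = 3.380838: f = 1.743206, f' = 34.290200 → z_2 = 3.380838 - (1.743206)/(34.290200) = 3.330001
z_2 = 3.330001: f = 0.026081, f' = 33.266726 → z_3 = 3.330001 - (0.026081)/(33.266726) = 3.329217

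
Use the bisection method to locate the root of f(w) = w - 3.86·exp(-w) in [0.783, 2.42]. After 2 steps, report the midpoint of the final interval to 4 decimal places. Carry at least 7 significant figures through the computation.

0.9876

f(0.783000) = -0.981147, f(2.420000) = 2.076763 (opposite signs)
step 1: m = 1.601500, f(m) = 0.823348 > 0 → root in [0.783000, 1.601500]
step 2: m = 1.192250, f(m) = 0.020595 > 0 → root in [0.783000, 1.192250]
Midpoint of [0.783000, 1.192250] = 0.987625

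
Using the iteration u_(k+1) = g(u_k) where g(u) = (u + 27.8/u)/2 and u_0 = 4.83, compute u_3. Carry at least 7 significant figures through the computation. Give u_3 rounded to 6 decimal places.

u_1 = g(4.830000) = 5.292847
u_2 = g(5.292847) = 5.272609
u_3 = g(5.272609) = 5.272571

5.272571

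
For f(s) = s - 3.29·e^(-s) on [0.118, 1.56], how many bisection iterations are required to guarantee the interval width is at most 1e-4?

Initial width b − a = 1.56 − 0.118 = 1.442000.
After n steps the width is (b−a)/2^n; need (b−a)/2^n ≤ 1e-4.
So n ≥ log₂(1.442000/1e-4) = log₂(14420.0000) ≈ 13.8158.
Hence n = 14.

14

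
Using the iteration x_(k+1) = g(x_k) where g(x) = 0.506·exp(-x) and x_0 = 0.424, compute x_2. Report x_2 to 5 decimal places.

0.36336

x_1 = g(0.424000) = 0.331138
x_2 = g(0.331138) = 0.363361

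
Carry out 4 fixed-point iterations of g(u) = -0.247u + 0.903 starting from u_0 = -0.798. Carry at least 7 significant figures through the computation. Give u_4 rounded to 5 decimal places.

u_1 = g(-0.798000) = 1.100106
u_2 = g(1.100106) = 0.631274
u_3 = g(0.631274) = 0.747075
u_4 = g(0.747075) = 0.718472

0.71847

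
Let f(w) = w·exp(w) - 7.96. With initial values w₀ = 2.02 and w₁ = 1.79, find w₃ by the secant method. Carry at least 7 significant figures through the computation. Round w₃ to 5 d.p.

1.60837

f(w_0) = 7.267416, f(w_1) = 2.761120
w_2 = 1.790000 - (2.761120)·(1.790000 - 2.020000)/(2.761120 - (7.267416)) = 1.649073; f(w_2) = 0.618738
w_3 = 1.649073 - (0.618738)·(1.649073 - 1.790000)/(0.618738 - (2.761120)) = 1.608372; f(w_3) = 0.073299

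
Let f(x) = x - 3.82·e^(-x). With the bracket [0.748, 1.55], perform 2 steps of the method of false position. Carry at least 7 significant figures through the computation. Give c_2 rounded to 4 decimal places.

f(0.748000) = -1.060053, f(1.550000) = 0.739213
step 1: c = 1.220505, f(c) = 0.093296 > 0 → new bracket [0.748000, 1.220505]
step 2: c = 1.182284, f(c) = 0.011157 > 0 → new bracket [0.748000, 1.182284]

1.1823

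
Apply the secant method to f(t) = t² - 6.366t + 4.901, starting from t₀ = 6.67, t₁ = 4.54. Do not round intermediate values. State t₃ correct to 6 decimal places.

f(t_0) = 6.928680, f(t_1) = -3.389040
t_2 = 4.540000 - (-3.389040)·(4.540000 - 6.670000)/(-3.389040 - (6.928680)) = 5.239637; f(t_2) = -1.000735
t_3 = 5.239637 - (-1.000735)·(5.239637 - 4.540000)/(-1.000735 - (-3.389040)) = 5.532795; f(t_3) = 0.291046

5.532795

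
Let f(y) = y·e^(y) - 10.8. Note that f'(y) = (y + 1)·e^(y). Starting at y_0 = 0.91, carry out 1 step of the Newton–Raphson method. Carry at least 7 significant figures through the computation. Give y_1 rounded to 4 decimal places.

2.7096

y_0 = 0.910000: f = -8.539266, f' = 4.745056 → y_1 = 0.910000 - (-8.539266)/(4.745056) = 2.709613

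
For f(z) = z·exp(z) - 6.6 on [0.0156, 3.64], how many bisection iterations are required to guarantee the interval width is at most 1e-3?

Initial width b − a = 3.64 − 0.0156 = 3.624400.
After n steps the width is (b−a)/2^n; need (b−a)/2^n ≤ 1e-3.
So n ≥ log₂(3.624400/1e-3) = log₂(3624.4000) ≈ 11.8235.
Hence n = 12.

12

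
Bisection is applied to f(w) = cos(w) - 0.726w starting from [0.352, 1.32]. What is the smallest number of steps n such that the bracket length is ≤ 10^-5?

17

Initial width b − a = 1.32 − 0.352 = 0.968000.
After n steps the width is (b−a)/2^n; need (b−a)/2^n ≤ 10^-5.
So n ≥ log₂(0.968000/10^-5) = log₂(96800.0000) ≈ 16.5627.
Hence n = 17.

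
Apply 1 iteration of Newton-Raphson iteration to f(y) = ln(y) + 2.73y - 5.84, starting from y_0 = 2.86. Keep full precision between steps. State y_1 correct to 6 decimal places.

1.879817

f'(y) = 1/y + 2.73
y_0 = 2.860000: f = 3.018622, f' = 3.079650 → y_1 = 2.860000 - (3.018622)/(3.079650) = 1.879817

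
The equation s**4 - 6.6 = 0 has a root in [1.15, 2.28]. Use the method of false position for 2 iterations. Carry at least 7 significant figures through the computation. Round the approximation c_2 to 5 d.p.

1.48753

False-position update: c = (a·f(b) − b·f(a))/(f(b) − f(a)); replace the endpoint whose sign matches f(c).
f(1.150000) = -4.850994, f(2.280000) = 20.423363
step 1: c = 1.366885, f(c) = -3.109179 < 0 → new bracket [1.366885, 2.280000]
step 2: c = 1.487528, f(c) = -1.703786 < 0 → new bracket [1.487528, 2.280000]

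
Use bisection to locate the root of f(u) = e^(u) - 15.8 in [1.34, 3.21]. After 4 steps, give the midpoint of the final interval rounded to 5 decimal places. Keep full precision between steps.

2.80094

f(1.340000) = -11.980956, f(3.210000) = 8.979086 (opposite signs)
step 1: m = 2.275000, f(m) = -6.072081 < 0 → root in [2.275000, 3.210000]
step 2: m = 2.742500, f(m) = -0.274249 < 0 → root in [2.742500, 3.210000]
step 3: m = 2.976250, f(m) = 3.814126 > 0 → root in [2.742500, 2.976250]
step 4: m = 2.859375, f(m) = 1.650617 > 0 → root in [2.742500, 2.859375]
Midpoint of [2.742500, 2.859375] = 2.800937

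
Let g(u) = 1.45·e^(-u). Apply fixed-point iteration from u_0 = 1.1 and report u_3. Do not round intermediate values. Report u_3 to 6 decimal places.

0.592570

u_1 = g(1.100000) = 0.482663
u_2 = g(0.482663) = 0.894850
u_3 = g(0.894850) = 0.592570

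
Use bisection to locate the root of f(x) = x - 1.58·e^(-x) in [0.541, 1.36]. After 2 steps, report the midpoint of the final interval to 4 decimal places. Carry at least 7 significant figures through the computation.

0.8481

f(0.541000) = -0.378822, f(1.360000) = 0.954476 (opposite signs)
step 1: m = 0.950500, f(m) = 0.339755 > 0 → root in [0.541000, 0.950500]
step 2: m = 0.745750, f(m) = -0.003768 < 0 → root in [0.745750, 0.950500]
Midpoint of [0.745750, 0.950500] = 0.848125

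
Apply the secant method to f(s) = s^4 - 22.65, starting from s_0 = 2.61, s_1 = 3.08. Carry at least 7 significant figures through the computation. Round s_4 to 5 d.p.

2.18953

Secant update: s_(k+1) = s_k − f(s_k)·(s_k − s_(k-1))/(f(s_k) − f(s_(k-1))).
f(s_0) = 23.754706, f(s_1) = 67.341785
s_2 = 3.080000 - (67.341785)·(3.080000 - 2.610000)/(67.341785 - (23.754706)) = 2.353853; f(s_2) = 8.048499
s_3 = 2.353853 - (8.048499)·(2.353853 - 3.080000)/(8.048499 - (67.341785)) = 2.255285; f(s_3) = 3.220560
s_4 = 2.255285 - (3.220560)·(2.255285 - 2.353853)/(3.220560 - (8.048499)) = 2.189534; f(s_4) = 0.333000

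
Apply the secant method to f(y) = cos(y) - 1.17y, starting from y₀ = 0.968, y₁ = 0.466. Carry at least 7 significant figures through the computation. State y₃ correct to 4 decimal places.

f(y_0) = -0.565612, f(y_1) = 0.348153
y_2 = 0.466000 - (0.348153)·(0.466000 - 0.968000)/(0.348153 - (-0.565612)) = 0.657267; f(y_2) = 0.022663
y_3 = 0.657267 - (0.022663)·(0.657267 - 0.466000)/(0.022663 - (0.348153)) = 0.670584; f(y_3) = -0.001125

0.6706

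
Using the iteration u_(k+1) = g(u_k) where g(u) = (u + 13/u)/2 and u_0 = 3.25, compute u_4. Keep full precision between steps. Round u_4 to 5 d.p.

u_1 = g(3.250000) = 3.625000
u_2 = g(3.625000) = 3.605603
u_3 = g(3.605603) = 3.605551
u_4 = g(3.605551) = 3.605551

3.60555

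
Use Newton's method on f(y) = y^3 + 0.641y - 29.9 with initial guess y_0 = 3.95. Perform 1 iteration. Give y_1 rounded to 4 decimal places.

3.2279

f'(y) = 3y^2 + 0.641
y_0 = 3.950000: f = 34.261825, f' = 47.448500 → y_1 = 3.950000 - (34.261825)/(47.448500) = 3.227916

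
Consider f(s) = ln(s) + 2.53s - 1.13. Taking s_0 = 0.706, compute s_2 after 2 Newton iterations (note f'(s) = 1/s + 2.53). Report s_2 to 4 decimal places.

s_0 = 0.706000: f = 0.308040, f' = 3.946431 → s_1 = 0.706000 - (0.308040)/(3.946431) = 0.627945
s_1 = 0.627945: f = -0.006603, f' = 4.122497 → s_2 = 0.627945 - (-0.006603)/(4.122497) = 0.629546

0.6295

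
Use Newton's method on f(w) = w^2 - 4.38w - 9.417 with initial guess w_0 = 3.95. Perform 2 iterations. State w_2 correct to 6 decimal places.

f'(w) = 2w - 4.38
w_0 = 3.950000: f = -11.115500, f' = 3.520000 → w_1 = 3.950000 - (-11.115500)/(3.520000) = 7.107812
w_1 = 7.107812: f = 9.971780, f' = 9.835625 → w_2 = 7.107812 - (9.971780)/(9.835625) = 6.093969

6.093969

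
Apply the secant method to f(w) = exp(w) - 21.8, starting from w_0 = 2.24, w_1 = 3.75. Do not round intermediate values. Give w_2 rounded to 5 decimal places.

Secant update: w_(k+1) = w_k − f(w_k)·(w_k − w_(k-1))/(f(w_k) − f(w_(k-1))).
f(w_0) = -12.406669, f(w_1) = 20.721082
w_2 = 3.750000 - (20.721082)·(3.750000 - 2.240000)/(20.721082 - (-12.406669)) = 2.805510; f(w_2) = -5.264495

2.80551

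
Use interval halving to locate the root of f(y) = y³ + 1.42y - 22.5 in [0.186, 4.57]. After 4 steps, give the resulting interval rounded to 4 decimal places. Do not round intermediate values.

f(0.186000) = -22.229445, f(4.570000) = 79.433393 (opposite signs)
step 1: m = 2.378000, f(m) = -5.675926 < 0 → root in [2.378000, 4.570000]
step 2: m = 3.474000, f(m) = 24.359660 > 0 → root in [2.378000, 3.474000]
step 3: m = 2.926000, f(m) = 6.705799 > 0 → root in [2.378000, 2.926000]
step 4: m = 2.652000, f(m) = -0.082368 < 0 → root in [2.652000, 2.926000]

[2.6520, 2.9260]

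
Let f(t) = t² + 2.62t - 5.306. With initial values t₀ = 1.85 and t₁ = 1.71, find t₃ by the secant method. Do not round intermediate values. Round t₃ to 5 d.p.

1.34191

f(t_0) = 2.963500, f(t_1) = 2.098300
t_2 = 1.710000 - (2.098300)·(1.710000 - 1.850000)/(2.098300 - (2.963500)) = 1.370469; f(t_2) = 0.162815
t_3 = 1.370469 - (0.162815)·(1.370469 - 1.710000)/(0.162815 - (2.098300)) = 1.341907; f(t_3) = 0.010513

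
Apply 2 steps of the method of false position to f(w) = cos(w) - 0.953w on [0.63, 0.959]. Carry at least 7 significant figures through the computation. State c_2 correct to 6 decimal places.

f(0.630000) = 0.207638, f(0.959000) = -0.339588
step 1: c = 0.754835, f(c) = 0.009027 > 0 → new bracket [0.754835, 0.959000]
step 2: c = 0.760122, f(c) = 0.000356 > 0 → new bracket [0.760122, 0.959000]

0.760122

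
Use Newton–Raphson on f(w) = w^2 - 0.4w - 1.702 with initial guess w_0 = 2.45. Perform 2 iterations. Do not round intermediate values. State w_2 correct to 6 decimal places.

f'(w) = 2w - 0.4
w_0 = 2.450000: f = 3.320500, f' = 4.500000 → w_1 = 2.450000 - (3.320500)/(4.500000) = 1.712111
w_1 = 1.712111: f = 0.544480, f' = 3.024222 → w_2 = 1.712111 - (0.544480)/(3.024222) = 1.532071

1.532071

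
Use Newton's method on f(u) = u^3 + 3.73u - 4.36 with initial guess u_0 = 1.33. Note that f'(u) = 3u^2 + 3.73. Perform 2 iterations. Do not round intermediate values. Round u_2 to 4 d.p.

Newton update: u ← u − f(u)/f'(u).
u_0 = 1.330000: f = 2.953537, f' = 9.036700 → u_1 = 1.330000 - (2.953537)/(9.036700) = 1.003162
u_1 = 1.003162: f = 0.391310, f' = 6.749002 → u_2 = 1.003162 - (0.391310)/(6.749002) = 0.945182

0.9452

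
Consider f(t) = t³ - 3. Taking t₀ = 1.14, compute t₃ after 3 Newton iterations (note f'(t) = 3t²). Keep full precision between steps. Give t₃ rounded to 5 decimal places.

t_0 = 1.140000: f = -1.518456, f' = 3.898800 → t_1 = 1.140000 - (-1.518456)/(3.898800) = 1.529468
t_1 = 1.529468: f = 0.577839, f' = 7.017813 → t_2 = 1.529468 - (0.577839)/(7.017813) = 1.447129
t_2 = 1.447129: f = 0.030550, f' = 6.282544 → t_3 = 1.447129 - (0.030550)/(6.282544) = 1.442266

1.44227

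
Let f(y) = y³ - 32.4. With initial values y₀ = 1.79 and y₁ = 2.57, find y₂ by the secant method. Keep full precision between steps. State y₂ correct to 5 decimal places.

f(y_0) = -26.664661, f(y_1) = -15.425407
y_2 = 2.570000 - (-15.425407)·(2.570000 - 1.790000)/(-15.425407 - (-26.664661)) = 3.640517; f(y_2) = 15.849115

3.64052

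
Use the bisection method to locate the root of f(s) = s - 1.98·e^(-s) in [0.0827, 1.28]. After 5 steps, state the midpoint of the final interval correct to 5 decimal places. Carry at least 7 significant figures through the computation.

0.84972

f(0.082700) = -1.740142, f(1.280000) = 0.729486 (opposite signs)
step 1: m = 0.681350, f(m) = -0.320398 < 0 → root in [0.681350, 1.280000]
step 2: m = 0.980675, f(m) = 0.238060 > 0 → root in [0.681350, 0.980675]
step 3: m = 0.831012, f(m) = -0.031491 < 0 → root in [0.831012, 0.980675]
step 4: m = 0.905844, f(m) = 0.105526 > 0 → root in [0.831012, 0.905844]
step 5: m = 0.868428, f(m) = 0.037599 > 0 → root in [0.831012, 0.868428]
Midpoint of [0.831012, 0.868428] = 0.849720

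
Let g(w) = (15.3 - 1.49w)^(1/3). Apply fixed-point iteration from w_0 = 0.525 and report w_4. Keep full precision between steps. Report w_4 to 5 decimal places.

2.28281

w_1 = g(0.525000) = 2.439494
w_2 = g(2.439494) = 2.267933
w_3 = g(2.267933) = 2.284379
w_4 = g(2.284379) = 2.282813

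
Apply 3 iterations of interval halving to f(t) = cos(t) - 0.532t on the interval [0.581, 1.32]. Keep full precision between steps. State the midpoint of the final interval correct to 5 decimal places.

f(0.581000) = 0.526822, f(1.320000) = -0.454065 (opposite signs)
step 1: m = 0.950500, f(m) = 0.075610 > 0 → root in [0.950500, 1.320000]
step 2: m = 1.135250, f(m) = -0.182047 < 0 → root in [0.950500, 1.135250]
step 3: m = 1.042875, f(m) = -0.051071 < 0 → root in [0.950500, 1.042875]
Midpoint of [0.950500, 1.042875] = 0.996687

0.99669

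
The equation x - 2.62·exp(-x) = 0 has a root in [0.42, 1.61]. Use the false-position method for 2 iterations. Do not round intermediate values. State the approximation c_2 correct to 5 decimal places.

0.99419

f(0.420000) = -1.301463, f(1.610000) = 1.086294
step 1: c = 1.068617, f(c) = 0.168692 > 0 → new bracket [0.420000, 1.068617]
step 2: c = 0.994192, f(c) = 0.024734 > 0 → new bracket [0.420000, 0.994192]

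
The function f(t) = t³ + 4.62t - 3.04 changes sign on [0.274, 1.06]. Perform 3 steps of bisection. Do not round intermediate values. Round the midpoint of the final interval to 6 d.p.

0.617875

f(0.274000) = -1.753549, f(1.060000) = 3.048216 (opposite signs)
step 1: m = 0.667000, f(m) = 0.338281 > 0 → root in [0.274000, 0.667000]
step 2: m = 0.470500, f(m) = -0.762135 < 0 → root in [0.470500, 0.667000]
step 3: m = 0.568750, f(m) = -0.228398 < 0 → root in [0.568750, 0.667000]
Midpoint of [0.568750, 0.667000] = 0.617875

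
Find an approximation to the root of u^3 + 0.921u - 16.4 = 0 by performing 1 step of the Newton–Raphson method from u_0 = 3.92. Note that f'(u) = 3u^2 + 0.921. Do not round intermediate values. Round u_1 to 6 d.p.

2.910931

u_0 = 3.920000: f = 47.446608, f' = 47.020200 → u_1 = 3.920000 - (47.446608)/(47.020200) = 2.910931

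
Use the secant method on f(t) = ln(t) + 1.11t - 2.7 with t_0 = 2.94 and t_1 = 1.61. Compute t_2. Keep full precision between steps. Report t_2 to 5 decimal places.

f(t_0) = 1.641810, f(t_1) = -0.436666
t_2 = 1.610000 - (-0.436666)·(1.610000 - 2.940000)/(-0.436666 - (1.641810)) = 1.889419; f(t_2) = 0.033524

1.88942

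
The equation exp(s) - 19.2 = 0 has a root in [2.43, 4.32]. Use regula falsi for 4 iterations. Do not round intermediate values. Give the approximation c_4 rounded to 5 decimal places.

f(2.430000) = -7.841118, f(4.320000) = 55.988628
step 1: c = 2.662176, f(c) = -4.872573 < 0 → new bracket [2.662176, 4.320000]
step 2: c = 2.794902, f(c) = -2.838979 < 0 → new bracket [2.794902, 4.320000]
step 3: c = 2.868502, f(c) = -1.589384 < 0 → new bracket [2.868502, 4.320000]
step 4: c = 2.908569, f(c) = -0.869450 < 0 → new bracket [2.908569, 4.320000]

2.90857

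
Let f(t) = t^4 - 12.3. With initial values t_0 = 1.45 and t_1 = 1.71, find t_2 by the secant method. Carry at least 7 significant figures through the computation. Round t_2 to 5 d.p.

f(t_0) = -7.879494, f(t_1) = -3.749639
t_2 = 1.710000 - (-3.749639)·(1.710000 - 1.450000)/(-3.749639 - (-7.879494)) = 1.946063; f(t_2) = 2.042592

1.94606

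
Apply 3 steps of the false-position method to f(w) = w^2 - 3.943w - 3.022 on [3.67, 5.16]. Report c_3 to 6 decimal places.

f(3.670000) = -4.023910, f(5.160000) = 3.257720
step 1: c = 4.493391, f(c) = -0.548880 < 0 → new bracket [4.493391, 5.160000]
step 2: c = 4.589510, f(c) = -0.054835 < 0 → new bracket [4.589510, 5.160000]
step 3: c = 4.598954, f(c) = -0.005298 < 0 → new bracket [4.598954, 5.160000]

4.598954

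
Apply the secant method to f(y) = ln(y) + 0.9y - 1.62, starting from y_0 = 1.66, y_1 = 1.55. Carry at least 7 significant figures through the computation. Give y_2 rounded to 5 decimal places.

f(y_0) = 0.380818, f(y_1) = 0.213255
y_2 = 1.550000 - (0.213255)·(1.550000 - 1.660000)/(0.213255 - (0.380818)) = 1.410004; f(y_2) = -0.007403

1.41000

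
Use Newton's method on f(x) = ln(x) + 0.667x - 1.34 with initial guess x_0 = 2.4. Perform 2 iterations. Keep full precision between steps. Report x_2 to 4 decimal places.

Newton update: x ← x − f(x)/f'(x).
f'(x) = 1/x + 0.667
x_0 = 2.400000: f = 1.136269, f' = 1.083667 → x_1 = 2.400000 - (1.136269)/(1.083667) = 1.351459
x_1 = 1.351459: f = -0.137392, f' = 1.406941 → x_2 = 1.351459 - (-0.137392)/(1.406941) = 1.449112

1.4491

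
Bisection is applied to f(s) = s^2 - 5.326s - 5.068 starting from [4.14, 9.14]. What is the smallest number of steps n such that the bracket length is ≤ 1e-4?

16

Initial width b − a = 9.14 − 4.14 = 5.000000.
After n steps the width is (b−a)/2^n; need (b−a)/2^n ≤ 1e-4.
So n ≥ log₂(5.000000/1e-4) = log₂(50000.0000) ≈ 15.6096.
Hence n = 16.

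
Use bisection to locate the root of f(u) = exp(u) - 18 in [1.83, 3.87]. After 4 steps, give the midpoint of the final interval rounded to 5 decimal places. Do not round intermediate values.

2.91375

f(1.830000) = -11.766113, f(3.870000) = 29.942386 (opposite signs)
step 1: m = 2.850000, f(m) = -0.712218 < 0 → root in [2.850000, 3.870000]
step 2: m = 3.360000, f(m) = 10.789191 > 0 → root in [2.850000, 3.360000]
step 3: m = 3.105000, f(m) = 4.309219 > 0 → root in [2.850000, 3.105000]
step 4: m = 2.977500, f(m) = 1.638659 > 0 → root in [2.850000, 2.977500]
Midpoint of [2.850000, 2.977500] = 2.913750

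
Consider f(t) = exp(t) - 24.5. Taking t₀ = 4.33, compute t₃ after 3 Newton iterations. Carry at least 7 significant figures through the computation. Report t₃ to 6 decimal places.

3.202524

Newton update: t ← t − f(t)/f'(t).
f'(t) = exp(t)
t_0 = 4.330000: f = 51.444287, f' = 75.944287 → t_1 = 4.330000 - (51.444287)/(75.944287) = 3.652605
t_1 = 3.652605: f = 14.075020, f' = 38.575020 → t_2 = 3.652605 - (14.075020)/(38.575020) = 3.287731
t_2 = 3.287731: f = 2.282025, f' = 26.782025 → t_3 = 3.287731 - (2.282025)/(26.782025) = 3.202524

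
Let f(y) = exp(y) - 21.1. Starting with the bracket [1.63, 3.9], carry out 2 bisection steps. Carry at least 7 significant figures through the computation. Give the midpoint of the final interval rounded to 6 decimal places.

3.048750

f(1.630000) = -15.996125, f(3.900000) = 28.302449 (opposite signs)
step 1: m = 2.765000, f(m) = -5.220960 < 0 → root in [2.765000, 3.900000]
step 2: m = 3.332500, f(m) = 6.908275 > 0 → root in [2.765000, 3.332500]
Midpoint of [2.765000, 3.332500] = 3.048750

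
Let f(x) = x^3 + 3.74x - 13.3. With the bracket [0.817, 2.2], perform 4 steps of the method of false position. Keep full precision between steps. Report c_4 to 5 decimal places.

1.85318

f(0.817000) = -9.699081, f(2.200000) = 5.576000
step 1: c = 1.695151, f(c) = -2.089055 < 0 → new bracket [1.695151, 2.200000]
step 2: c = 1.832744, f(c) = -0.289441 < 0 → new bracket [1.832744, 2.200000]
step 3: c = 1.850867, f(c) = -0.037227 < 0 → new bracket [1.850867, 2.200000]
step 4: c = 1.853182, f(c) = -0.004741 < 0 → new bracket [1.853182, 2.200000]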